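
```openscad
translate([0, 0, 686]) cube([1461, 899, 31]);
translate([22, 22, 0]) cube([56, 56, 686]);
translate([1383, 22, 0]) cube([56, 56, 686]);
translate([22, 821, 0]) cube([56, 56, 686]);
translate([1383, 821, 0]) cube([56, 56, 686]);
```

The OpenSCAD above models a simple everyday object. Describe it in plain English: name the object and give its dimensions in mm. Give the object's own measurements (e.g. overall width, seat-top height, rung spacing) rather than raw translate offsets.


A rectangular dining table. The top is 1461×899×31 mm with its upper surface at z = 717 mm. It stands on four 56×56 mm square legs, each inset 22 mm from the nearest pair of top edges, running from the floor to the underside of the top.


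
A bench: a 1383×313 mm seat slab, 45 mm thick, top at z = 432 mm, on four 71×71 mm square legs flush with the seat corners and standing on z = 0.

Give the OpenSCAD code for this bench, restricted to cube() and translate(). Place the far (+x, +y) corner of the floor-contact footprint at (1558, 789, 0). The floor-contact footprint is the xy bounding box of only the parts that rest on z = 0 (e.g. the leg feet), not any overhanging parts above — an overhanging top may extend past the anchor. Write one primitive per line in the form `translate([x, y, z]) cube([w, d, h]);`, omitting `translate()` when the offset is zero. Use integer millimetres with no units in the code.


translate([175, 476, 387]) cube([1383, 313, 45]);
translate([175, 476, 0]) cube([71, 71, 387]);
translate([175, 718, 0]) cube([71, 71, 387]);
translate([1487, 476, 0]) cube([71, 71, 387]);
translate([1487, 718, 0]) cube([71, 71, 387]);


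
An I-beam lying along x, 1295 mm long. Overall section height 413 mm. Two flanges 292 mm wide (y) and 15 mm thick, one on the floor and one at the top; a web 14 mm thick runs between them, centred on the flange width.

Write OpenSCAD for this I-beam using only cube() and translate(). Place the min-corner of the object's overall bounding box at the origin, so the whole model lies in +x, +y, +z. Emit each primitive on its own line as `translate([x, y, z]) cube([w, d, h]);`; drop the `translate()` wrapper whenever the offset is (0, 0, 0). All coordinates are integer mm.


cube([1295, 292, 15]);
translate([0, 139, 15]) cube([1295, 14, 383]);
translate([0, 0, 398]) cube([1295, 292, 15]);


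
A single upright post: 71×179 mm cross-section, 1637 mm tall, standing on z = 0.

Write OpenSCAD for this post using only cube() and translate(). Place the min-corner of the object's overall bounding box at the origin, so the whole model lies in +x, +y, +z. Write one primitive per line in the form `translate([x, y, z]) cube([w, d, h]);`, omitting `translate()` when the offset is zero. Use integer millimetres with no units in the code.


cube([71, 179, 1637]);


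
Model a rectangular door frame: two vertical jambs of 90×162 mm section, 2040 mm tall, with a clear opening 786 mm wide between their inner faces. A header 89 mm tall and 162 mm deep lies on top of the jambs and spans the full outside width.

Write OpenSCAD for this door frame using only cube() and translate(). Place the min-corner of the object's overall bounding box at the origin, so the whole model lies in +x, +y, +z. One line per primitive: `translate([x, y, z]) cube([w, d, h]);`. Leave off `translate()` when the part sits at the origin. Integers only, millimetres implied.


cube([90, 162, 2040]);
translate([876, 0, 0]) cube([90, 162, 2040]);
translate([0, 0, 2040]) cube([966, 162, 89]);


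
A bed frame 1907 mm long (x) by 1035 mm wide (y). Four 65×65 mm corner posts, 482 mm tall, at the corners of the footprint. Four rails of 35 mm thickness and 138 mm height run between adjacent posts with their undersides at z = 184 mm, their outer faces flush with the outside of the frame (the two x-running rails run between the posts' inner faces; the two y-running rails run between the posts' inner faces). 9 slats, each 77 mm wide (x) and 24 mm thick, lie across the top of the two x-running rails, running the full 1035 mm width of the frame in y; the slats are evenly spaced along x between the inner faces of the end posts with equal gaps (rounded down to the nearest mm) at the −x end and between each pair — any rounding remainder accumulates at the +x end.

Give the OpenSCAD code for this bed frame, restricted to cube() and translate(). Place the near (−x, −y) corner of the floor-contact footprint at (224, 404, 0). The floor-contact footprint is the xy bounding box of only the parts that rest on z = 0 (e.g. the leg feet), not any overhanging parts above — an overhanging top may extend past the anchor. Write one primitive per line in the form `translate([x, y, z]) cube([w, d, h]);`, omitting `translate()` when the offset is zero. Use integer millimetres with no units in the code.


translate([224, 404, 0]) cube([65, 65, 482]);
translate([224, 1374, 0]) cube([65, 65, 482]);
translate([2066, 404, 0]) cube([65, 65, 482]);
translate([2066, 1374, 0]) cube([65, 65, 482]);
translate([289, 404, 184]) cube([1777, 35, 138]);
translate([289, 1404, 184]) cube([1777, 35, 138]);
translate([224, 469, 184]) cube([35, 905, 138]);
translate([2096, 469, 184]) cube([35, 905, 138]);
translate([397, 404, 322]) cube([77, 1035, 24]);
translate([582, 404, 322]) cube([77, 1035, 24]);
translate([767, 404, 322]) cube([77, 1035, 24]);
translate([952, 404, 322]) cube([77, 1035, 24]);
translate([1137, 404, 322]) cube([77, 1035, 24]);
translate([1322, 404, 322]) cube([77, 1035, 24]);
translate([1507, 404, 322]) cube([77, 1035, 24]);
translate([1692, 404, 322]) cube([77, 1035, 24]);
translate([1877, 404, 322]) cube([77, 1035, 24]);


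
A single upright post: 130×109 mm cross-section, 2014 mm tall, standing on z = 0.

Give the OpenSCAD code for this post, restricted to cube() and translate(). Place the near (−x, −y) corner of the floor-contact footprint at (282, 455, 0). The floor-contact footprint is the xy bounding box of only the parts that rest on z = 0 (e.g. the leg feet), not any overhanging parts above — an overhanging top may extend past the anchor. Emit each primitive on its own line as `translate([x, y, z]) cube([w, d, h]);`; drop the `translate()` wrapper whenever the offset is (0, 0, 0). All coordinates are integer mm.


translate([282, 455, 0]) cube([130, 109, 2014]);


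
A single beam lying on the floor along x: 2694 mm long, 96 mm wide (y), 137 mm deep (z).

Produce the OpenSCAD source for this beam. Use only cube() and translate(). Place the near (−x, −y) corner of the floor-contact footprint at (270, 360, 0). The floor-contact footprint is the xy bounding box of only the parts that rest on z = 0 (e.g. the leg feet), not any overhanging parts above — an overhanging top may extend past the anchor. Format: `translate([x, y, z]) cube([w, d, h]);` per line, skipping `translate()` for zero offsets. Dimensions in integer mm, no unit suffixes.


translate([270, 360, 0]) cube([2694, 96, 137]);


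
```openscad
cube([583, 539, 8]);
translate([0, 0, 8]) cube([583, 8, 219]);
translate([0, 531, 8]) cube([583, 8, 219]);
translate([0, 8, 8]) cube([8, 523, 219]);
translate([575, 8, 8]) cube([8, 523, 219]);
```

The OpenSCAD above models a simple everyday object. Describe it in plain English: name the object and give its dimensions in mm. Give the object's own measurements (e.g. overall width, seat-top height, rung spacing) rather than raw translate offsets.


An open-topped rectangular box: outside dimensions 583×539×227 mm, with a uniform wall and base thickness of 8 mm. The base is a full 583×539 slab on the floor; four walls sit on top of the base. The front and back walls (the −y and +y sides) span the full width; the two side walls fit between them.


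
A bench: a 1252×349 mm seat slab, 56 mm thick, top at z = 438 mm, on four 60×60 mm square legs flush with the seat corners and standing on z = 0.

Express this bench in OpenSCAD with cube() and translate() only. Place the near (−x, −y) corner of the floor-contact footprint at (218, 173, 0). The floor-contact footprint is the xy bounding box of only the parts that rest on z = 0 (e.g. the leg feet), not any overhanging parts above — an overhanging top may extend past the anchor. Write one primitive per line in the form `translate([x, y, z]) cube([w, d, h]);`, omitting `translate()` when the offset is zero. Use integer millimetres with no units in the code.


translate([218, 173, 382]) cube([1252, 349, 56]);
translate([218, 173, 0]) cube([60, 60, 382]);
translate([218, 462, 0]) cube([60, 60, 382]);
translate([1410, 173, 0]) cube([60, 60, 382]);
translate([1410, 462, 0]) cube([60, 60, 382]);


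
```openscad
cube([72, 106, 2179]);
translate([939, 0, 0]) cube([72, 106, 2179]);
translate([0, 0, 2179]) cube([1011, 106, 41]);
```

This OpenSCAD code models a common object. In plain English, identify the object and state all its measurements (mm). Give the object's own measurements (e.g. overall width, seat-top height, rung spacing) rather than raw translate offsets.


A door frame. The clear opening is 867 mm wide and 2179 mm high. Two 72 mm wide jambs, 106 mm deep, stand either side of the opening from the floor to the top of the opening. A 41 mm thick head sits across the top of both jambs, spanning the full outside width of the frame.


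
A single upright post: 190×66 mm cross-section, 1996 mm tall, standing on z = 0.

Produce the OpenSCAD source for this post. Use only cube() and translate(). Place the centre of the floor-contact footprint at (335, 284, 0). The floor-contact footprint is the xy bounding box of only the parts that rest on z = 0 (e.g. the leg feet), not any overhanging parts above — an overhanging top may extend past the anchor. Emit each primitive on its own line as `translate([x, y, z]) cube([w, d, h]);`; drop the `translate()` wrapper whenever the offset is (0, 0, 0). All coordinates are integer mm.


translate([240, 251, 0]) cube([190, 66, 1996]);


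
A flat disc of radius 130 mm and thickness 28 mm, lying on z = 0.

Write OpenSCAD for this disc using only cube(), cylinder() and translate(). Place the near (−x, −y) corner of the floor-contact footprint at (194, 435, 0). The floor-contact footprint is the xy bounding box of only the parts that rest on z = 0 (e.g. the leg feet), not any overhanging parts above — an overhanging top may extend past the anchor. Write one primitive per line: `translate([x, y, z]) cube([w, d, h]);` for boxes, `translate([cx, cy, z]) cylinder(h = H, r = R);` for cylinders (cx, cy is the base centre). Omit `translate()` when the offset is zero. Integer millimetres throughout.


translate([324, 565, 0]) cylinder(h = 28, r = 130);


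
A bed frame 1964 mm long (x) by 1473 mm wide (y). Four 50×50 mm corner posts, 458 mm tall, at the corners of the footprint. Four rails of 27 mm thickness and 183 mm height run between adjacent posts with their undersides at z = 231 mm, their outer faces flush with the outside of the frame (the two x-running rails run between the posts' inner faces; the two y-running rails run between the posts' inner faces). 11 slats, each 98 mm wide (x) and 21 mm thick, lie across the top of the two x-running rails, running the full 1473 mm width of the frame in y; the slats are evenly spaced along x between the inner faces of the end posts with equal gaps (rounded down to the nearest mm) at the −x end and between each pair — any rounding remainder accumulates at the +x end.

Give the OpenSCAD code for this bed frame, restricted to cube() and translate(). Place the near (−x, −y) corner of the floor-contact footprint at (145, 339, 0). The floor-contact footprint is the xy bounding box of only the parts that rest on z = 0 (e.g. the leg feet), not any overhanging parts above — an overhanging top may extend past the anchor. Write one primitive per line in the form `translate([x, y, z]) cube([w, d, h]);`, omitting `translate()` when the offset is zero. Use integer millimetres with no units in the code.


translate([145, 339, 0]) cube([50, 50, 458]);
translate([145, 1762, 0]) cube([50, 50, 458]);
translate([2059, 339, 0]) cube([50, 50, 458]);
translate([2059, 1762, 0]) cube([50, 50, 458]);
translate([195, 339, 231]) cube([1864, 27, 183]);
translate([195, 1785, 231]) cube([1864, 27, 183]);
translate([145, 389, 231]) cube([27, 1373, 183]);
translate([2082, 389, 231]) cube([27, 1373, 183]);
translate([260, 339, 414]) cube([98, 1473, 21]);
translate([423, 339, 414]) cube([98, 1473, 21]);
translate([586, 339, 414]) cube([98, 1473, 21]);
translate([749, 339, 414]) cube([98, 1473, 21]);
translate([912, 339, 414]) cube([98, 1473, 21]);
translate([1075, 339, 414]) cube([98, 1473, 21]);
translate([1238, 339, 414]) cube([98, 1473, 21]);
translate([1401, 339, 414]) cube([98, 1473, 21]);
translate([1564, 339, 414]) cube([98, 1473, 21]);
translate([1727, 339, 414]) cube([98, 1473, 21]);
translate([1890, 339, 414]) cube([98, 1473, 21]);


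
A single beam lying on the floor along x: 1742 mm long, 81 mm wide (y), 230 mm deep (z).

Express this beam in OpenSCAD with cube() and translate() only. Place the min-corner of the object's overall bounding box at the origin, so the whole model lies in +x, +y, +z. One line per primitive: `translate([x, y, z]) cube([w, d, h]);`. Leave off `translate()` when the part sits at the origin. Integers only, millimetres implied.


cube([1742, 81, 230]);


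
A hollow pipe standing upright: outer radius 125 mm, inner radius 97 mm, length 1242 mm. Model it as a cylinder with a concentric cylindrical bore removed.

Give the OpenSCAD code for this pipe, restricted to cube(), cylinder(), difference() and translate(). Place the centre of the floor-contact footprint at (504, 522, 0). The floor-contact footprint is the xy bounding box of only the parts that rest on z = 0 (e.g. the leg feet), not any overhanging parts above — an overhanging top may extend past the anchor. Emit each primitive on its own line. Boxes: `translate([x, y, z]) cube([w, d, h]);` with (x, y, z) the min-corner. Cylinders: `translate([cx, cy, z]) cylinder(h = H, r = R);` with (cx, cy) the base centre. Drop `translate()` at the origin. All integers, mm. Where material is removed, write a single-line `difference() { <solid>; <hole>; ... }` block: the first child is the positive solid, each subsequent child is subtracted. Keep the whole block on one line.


difference() { translate([504, 522, 0]) cylinder(h = 1242, r = 125); translate([504, 522, 0]) cylinder(h = 1242, r = 97); }


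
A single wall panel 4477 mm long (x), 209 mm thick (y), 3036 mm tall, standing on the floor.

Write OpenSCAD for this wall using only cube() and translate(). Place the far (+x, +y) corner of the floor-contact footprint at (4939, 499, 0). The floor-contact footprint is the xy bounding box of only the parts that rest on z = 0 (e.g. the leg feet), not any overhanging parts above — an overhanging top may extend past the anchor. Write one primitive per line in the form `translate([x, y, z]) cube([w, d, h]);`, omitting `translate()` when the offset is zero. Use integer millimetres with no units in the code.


translate([462, 290, 0]) cube([4477, 209, 3036]);


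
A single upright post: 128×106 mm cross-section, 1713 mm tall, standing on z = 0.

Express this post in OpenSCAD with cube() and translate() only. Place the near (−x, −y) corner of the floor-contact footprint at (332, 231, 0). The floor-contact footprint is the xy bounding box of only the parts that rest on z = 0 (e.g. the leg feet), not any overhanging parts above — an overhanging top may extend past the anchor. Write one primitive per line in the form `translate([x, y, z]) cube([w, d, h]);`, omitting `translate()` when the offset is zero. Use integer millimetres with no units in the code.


translate([332, 231, 0]) cube([128, 106, 1713]);


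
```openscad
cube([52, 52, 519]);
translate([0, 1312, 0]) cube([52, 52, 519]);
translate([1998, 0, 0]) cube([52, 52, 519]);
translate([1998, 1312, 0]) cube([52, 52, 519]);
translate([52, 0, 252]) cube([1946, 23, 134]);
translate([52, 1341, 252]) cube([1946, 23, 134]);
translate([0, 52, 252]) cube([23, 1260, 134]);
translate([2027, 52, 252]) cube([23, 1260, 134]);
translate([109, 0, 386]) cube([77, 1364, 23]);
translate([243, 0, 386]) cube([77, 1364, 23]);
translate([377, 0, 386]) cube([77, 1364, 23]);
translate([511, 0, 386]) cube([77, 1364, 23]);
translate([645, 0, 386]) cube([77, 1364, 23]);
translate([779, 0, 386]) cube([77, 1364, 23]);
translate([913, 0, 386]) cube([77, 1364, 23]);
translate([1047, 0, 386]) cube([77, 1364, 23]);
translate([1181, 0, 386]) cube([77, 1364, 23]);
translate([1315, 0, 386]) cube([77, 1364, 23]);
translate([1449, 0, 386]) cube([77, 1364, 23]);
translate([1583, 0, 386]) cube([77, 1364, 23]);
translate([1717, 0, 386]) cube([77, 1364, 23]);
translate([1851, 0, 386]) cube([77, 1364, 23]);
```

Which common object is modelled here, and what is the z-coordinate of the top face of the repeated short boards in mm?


A bed frame. The slat-top height is 409 mm.

Four posts, four rails, and a row of slats — a bed frame. Slats sit on the rails at z = 252 + 134 = 386; with slat thickness 23, the top is 409 mm.


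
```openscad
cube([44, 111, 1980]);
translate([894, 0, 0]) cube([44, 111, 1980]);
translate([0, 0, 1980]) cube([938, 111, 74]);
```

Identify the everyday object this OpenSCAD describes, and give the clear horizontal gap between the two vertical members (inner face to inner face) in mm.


A door frame. The clear opening width is 850 mm.

Two 1980 mm tall posts with a header on top — a door frame. The left jamb is 44 mm wide at x = 0; the right jamb starts at x = 894. The clear opening is 894 − 44 = 850 mm.


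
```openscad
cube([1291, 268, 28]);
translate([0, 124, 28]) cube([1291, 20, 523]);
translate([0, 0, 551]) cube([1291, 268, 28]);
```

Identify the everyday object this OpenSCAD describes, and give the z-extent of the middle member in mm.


An I-beam. The web height is 523 mm.

Two wide flanges with a thin centred web — an I-beam. Overall 579 mm minus two 28 mm flanges gives a web of 579 − 2·28 = 523 mm.


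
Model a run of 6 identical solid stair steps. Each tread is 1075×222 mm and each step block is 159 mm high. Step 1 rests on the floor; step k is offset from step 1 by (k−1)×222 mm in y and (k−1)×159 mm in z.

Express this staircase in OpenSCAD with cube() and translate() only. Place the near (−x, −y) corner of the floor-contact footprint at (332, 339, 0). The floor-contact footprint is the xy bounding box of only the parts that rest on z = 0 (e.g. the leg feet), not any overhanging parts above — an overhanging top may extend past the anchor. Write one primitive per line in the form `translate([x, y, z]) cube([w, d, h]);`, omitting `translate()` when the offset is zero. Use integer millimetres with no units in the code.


translate([332, 339, 0]) cube([1075, 222, 159]);
translate([332, 561, 159]) cube([1075, 222, 159]);
translate([332, 783, 318]) cube([1075, 222, 159]);
translate([332, 1005, 477]) cube([1075, 222, 159]);
translate([332, 1227, 636]) cube([1075, 222, 159]);
translate([332, 1449, 795]) cube([1075, 222, 159]);


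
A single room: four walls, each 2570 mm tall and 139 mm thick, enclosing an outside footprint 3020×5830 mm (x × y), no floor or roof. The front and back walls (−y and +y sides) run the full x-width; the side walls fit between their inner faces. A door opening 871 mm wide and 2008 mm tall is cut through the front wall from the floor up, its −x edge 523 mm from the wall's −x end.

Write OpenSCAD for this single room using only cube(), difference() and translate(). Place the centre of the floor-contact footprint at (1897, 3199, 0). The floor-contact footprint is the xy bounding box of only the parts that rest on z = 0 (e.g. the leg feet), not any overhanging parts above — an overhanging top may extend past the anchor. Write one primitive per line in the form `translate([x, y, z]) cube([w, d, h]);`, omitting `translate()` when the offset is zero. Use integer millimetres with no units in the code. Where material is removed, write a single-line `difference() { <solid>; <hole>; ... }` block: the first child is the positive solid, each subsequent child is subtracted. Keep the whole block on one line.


difference() { translate([387, 284, 0]) cube([3020, 139, 2570]); translate([910, 284, 0]) cube([871, 139, 2008]); }
translate([387, 5975, 0]) cube([3020, 139, 2570]);
translate([387, 423, 0]) cube([139, 5552, 2570]);
translate([3268, 423, 0]) cube([139, 5552, 2570]);


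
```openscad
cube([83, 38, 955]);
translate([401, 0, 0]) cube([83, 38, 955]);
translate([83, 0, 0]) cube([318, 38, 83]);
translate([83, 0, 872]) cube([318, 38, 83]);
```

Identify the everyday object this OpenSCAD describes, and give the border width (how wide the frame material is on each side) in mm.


A picture frame. The border width is 83 mm.

Four thin pieces enclosing a rectangular opening — a picture frame. The two full-height stiles are 955 mm tall; the top rail sits at z = 872 and is 83 mm tall, so the border above the opening is 955 − 872 = 83 mm, matching the stile x-width.


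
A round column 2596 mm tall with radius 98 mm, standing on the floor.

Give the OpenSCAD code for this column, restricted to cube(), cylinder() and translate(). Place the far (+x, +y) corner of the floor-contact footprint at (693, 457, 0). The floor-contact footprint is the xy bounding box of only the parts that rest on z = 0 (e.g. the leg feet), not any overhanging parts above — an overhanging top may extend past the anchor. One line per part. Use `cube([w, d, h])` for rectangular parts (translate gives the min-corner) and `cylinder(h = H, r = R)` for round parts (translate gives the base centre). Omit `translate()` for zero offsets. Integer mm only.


translate([595, 359, 0]) cylinder(h = 2596, r = 98);


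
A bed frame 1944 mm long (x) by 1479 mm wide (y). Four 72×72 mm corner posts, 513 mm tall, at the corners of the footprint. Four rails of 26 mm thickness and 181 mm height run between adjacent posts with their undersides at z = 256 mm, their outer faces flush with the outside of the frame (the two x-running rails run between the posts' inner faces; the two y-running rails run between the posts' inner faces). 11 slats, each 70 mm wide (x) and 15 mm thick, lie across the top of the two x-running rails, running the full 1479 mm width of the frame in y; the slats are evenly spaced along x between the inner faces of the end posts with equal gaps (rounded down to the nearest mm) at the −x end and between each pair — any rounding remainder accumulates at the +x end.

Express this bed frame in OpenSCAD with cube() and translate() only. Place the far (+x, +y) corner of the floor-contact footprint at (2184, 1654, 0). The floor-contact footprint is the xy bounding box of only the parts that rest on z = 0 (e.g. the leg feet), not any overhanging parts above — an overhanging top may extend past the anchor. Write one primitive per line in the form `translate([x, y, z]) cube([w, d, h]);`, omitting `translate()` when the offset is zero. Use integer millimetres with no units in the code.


translate([240, 175, 0]) cube([72, 72, 513]);
translate([240, 1582, 0]) cube([72, 72, 513]);
translate([2112, 175, 0]) cube([72, 72, 513]);
translate([2112, 1582, 0]) cube([72, 72, 513]);
translate([312, 175, 256]) cube([1800, 26, 181]);
translate([312, 1628, 256]) cube([1800, 26, 181]);
translate([240, 247, 256]) cube([26, 1335, 181]);
translate([2158, 247, 256]) cube([26, 1335, 181]);
translate([397, 175, 437]) cube([70, 1479, 15]);
translate([552, 175, 437]) cube([70, 1479, 15]);
translate([707, 175, 437]) cube([70, 1479, 15]);
translate([862, 175, 437]) cube([70, 1479, 15]);
translate([1017, 175, 437]) cube([70, 1479, 15]);
translate([1172, 175, 437]) cube([70, 1479, 15]);
translate([1327, 175, 437]) cube([70, 1479, 15]);
translate([1482, 175, 437]) cube([70, 1479, 15]);
translate([1637, 175, 437]) cube([70, 1479, 15]);
translate([1792, 175, 437]) cube([70, 1479, 15]);
translate([1947, 175, 437]) cube([70, 1479, 15]);


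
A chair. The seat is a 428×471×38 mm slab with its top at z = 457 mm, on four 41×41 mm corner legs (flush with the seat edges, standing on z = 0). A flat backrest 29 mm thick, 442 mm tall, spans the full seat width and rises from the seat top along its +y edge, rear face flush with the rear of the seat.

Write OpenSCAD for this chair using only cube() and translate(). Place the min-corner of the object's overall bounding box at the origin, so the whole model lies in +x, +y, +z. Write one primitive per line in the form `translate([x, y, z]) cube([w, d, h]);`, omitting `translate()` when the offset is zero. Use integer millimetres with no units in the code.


translate([0, 0, 419]) cube([428, 471, 38]);
cube([41, 41, 419]);
translate([387, 0, 0]) cube([41, 41, 419]);
translate([0, 430, 0]) cube([41, 41, 419]);
translate([387, 430, 0]) cube([41, 41, 419]);
translate([0, 442, 457]) cube([428, 29, 442]);


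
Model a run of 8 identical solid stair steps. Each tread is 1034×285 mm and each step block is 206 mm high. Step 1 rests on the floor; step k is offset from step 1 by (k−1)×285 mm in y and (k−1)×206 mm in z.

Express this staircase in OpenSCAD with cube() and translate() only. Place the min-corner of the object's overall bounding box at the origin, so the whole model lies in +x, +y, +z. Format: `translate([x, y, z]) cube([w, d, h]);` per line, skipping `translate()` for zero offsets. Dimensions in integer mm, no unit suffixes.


cube([1034, 285, 206]);
translate([0, 285, 206]) cube([1034, 285, 206]);
translate([0, 570, 412]) cube([1034, 285, 206]);
translate([0, 855, 618]) cube([1034, 285, 206]);
translate([0, 1140, 824]) cube([1034, 285, 206]);
translate([0, 1425, 1030]) cube([1034, 285, 206]);
translate([0, 1710, 1236]) cube([1034, 285, 206]);
translate([0, 1995, 1442]) cube([1034, 285, 206]);


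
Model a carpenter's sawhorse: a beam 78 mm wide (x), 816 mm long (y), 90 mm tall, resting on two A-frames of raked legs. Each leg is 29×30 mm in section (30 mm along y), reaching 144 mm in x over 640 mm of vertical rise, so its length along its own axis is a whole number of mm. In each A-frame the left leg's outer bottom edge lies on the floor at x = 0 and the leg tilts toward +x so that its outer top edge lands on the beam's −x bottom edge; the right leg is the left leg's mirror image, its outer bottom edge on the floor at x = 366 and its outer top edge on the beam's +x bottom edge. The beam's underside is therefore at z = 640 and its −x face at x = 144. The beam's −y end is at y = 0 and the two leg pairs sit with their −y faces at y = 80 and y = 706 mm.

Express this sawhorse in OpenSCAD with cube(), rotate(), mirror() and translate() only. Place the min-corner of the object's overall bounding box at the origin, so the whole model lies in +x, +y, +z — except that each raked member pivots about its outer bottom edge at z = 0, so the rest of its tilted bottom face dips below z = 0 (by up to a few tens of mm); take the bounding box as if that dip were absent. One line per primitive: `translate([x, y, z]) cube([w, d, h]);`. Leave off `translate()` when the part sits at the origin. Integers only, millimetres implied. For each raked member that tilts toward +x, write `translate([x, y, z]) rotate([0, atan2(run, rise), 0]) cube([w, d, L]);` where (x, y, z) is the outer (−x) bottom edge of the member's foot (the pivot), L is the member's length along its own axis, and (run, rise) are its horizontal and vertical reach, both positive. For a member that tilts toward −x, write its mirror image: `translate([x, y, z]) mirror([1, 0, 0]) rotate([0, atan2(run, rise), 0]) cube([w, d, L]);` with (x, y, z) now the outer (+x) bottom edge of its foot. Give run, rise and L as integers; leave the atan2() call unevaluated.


translate([144, 0, 640]) cube([78, 816, 90]);
translate([0, 80, 0]) rotate([0, atan2(144, 640), 0]) cube([29, 30, 656]);
translate([366, 80, 0]) mirror([1, 0, 0]) rotate([0, atan2(144, 640), 0]) cube([29, 30, 656]);
translate([0, 706, 0]) rotate([0, atan2(144, 640), 0]) cube([29, 30, 656]);
translate([366, 706, 0]) mirror([1, 0, 0]) rotate([0, atan2(144, 640), 0]) cube([29, 30, 656]);


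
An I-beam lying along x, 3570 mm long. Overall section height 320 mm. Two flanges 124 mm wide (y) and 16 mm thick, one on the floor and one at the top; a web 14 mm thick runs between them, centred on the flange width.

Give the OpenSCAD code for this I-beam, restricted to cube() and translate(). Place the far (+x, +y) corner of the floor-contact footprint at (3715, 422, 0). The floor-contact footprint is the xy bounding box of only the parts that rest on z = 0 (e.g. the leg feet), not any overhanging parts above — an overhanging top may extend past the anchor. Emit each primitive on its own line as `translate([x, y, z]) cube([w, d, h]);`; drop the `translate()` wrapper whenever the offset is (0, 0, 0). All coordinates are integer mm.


translate([145, 298, 0]) cube([3570, 124, 16]);
translate([145, 353, 16]) cube([3570, 14, 288]);
translate([145, 298, 304]) cube([3570, 124, 16]);


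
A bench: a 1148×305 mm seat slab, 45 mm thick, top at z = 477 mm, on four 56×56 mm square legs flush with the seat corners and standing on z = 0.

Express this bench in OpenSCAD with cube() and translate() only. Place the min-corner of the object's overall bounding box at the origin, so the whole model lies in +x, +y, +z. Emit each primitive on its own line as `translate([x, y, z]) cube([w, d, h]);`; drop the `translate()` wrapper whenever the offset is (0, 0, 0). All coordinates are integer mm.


translate([0, 0, 432]) cube([1148, 305, 45]);
cube([56, 56, 432]);
translate([0, 249, 0]) cube([56, 56, 432]);
translate([1092, 0, 0]) cube([56, 56, 432]);
translate([1092, 249, 0]) cube([56, 56, 432]);


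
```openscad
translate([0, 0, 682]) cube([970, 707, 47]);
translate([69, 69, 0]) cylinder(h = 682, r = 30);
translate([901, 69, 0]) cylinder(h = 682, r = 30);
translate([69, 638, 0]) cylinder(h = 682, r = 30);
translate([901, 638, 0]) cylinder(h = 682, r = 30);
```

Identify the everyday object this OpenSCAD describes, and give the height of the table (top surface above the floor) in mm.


A table. The table height is 729 mm.

A 970×707×47 slab sits at z = 682 on four Ø60 mm round legs — a table. The top surface is at 682 + 47 = 729 mm.


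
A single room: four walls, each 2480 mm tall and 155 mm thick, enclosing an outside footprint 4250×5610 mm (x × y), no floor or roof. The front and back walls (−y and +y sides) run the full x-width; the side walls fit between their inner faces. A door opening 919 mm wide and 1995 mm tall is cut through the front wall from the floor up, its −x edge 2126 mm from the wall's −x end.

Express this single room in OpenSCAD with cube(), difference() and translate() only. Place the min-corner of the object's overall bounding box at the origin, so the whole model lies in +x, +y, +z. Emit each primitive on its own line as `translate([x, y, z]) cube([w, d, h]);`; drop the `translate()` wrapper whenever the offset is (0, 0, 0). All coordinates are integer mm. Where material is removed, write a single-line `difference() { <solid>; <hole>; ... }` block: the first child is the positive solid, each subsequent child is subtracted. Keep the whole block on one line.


difference() { cube([4250, 155, 2480]); translate([2126, 0, 0]) cube([919, 155, 1995]); }
translate([0, 5455, 0]) cube([4250, 155, 2480]);
translate([0, 155, 0]) cube([155, 5300, 2480]);
translate([4095, 155, 0]) cube([155, 5300, 2480]);


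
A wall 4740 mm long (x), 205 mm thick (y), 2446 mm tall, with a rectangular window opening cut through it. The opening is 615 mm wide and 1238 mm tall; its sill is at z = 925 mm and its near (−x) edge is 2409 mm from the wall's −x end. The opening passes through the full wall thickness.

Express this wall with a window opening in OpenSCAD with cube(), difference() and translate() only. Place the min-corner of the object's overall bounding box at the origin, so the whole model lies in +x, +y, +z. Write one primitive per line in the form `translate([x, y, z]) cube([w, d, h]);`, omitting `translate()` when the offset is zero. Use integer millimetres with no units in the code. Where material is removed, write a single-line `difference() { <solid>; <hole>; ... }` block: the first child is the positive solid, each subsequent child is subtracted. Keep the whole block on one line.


difference() { cube([4740, 205, 2446]); translate([2409, 0, 925]) cube([615, 205, 1238]); }


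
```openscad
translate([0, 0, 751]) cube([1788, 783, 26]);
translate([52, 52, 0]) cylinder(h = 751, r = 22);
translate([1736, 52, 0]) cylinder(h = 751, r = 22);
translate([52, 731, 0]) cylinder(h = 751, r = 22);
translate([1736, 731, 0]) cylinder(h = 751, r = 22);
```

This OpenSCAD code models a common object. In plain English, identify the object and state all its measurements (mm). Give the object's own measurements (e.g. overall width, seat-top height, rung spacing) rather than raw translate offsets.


A rectangular dining table. The top is 1788×783×26 mm with its upper surface at z = 777 mm. It stands on four round legs of 44 mm diameter, each leg's bounding box inset 30 mm from the nearest pair of top edges, running from the floor to the underside of the top.


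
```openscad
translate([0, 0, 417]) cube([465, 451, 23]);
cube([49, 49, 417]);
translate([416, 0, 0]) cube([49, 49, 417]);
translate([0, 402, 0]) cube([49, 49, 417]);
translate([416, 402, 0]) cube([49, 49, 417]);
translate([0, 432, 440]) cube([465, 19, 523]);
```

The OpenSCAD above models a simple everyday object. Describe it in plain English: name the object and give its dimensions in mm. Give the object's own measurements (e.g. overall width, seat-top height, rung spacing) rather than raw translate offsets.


A chair. The seat is a 465×451×23 mm slab with its top at z = 440 mm, on four 49×49 mm corner legs (flush with the seat edges, standing on z = 0). A flat backrest 19 mm thick, 523 mm tall, spans the full seat width and rises from the seat top along its +y edge, rear face flush with the rear of the seat.


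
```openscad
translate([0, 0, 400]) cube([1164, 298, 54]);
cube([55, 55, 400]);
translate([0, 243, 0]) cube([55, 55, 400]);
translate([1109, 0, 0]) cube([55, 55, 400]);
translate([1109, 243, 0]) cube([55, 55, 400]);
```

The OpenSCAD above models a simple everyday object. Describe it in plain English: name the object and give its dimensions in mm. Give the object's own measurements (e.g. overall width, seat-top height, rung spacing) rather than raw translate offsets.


A bench: a 1164×298 mm seat slab, 54 mm thick, top at z = 454 mm, on four 55×55 mm square legs flush with the seat corners and standing on z = 0.


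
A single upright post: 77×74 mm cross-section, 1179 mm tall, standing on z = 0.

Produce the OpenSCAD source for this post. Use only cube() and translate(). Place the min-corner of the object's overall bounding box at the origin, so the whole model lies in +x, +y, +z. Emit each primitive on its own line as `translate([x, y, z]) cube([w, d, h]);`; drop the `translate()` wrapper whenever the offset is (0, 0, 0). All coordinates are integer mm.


cube([77, 74, 1179]);


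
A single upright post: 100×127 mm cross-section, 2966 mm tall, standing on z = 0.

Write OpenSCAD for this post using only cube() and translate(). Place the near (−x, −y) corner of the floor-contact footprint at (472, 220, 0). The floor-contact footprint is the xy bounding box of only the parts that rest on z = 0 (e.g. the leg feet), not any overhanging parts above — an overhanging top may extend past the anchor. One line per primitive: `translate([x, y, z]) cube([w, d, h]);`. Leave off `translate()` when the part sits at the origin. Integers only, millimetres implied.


translate([472, 220, 0]) cube([100, 127, 2966]);


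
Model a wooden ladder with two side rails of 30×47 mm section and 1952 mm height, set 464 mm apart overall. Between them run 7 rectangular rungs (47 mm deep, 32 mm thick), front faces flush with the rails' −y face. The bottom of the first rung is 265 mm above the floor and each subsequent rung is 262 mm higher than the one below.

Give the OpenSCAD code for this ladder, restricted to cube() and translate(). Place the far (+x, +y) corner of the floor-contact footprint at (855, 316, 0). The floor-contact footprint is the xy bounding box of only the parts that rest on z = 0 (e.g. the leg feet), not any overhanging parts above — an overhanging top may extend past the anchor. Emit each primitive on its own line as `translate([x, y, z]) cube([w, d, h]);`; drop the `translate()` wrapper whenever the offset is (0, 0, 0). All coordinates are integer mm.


translate([391, 269, 0]) cube([30, 47, 1952]);
translate([825, 269, 0]) cube([30, 47, 1952]);
translate([421, 269, 265]) cube([404, 47, 32]);
translate([421, 269, 527]) cube([404, 47, 32]);
translate([421, 269, 789]) cube([404, 47, 32]);
translate([421, 269, 1051]) cube([404, 47, 32]);
translate([421, 269, 1313]) cube([404, 47, 32]);
translate([421, 269, 1575]) cube([404, 47, 32]);
translate([421, 269, 1837]) cube([404, 47, 32]);


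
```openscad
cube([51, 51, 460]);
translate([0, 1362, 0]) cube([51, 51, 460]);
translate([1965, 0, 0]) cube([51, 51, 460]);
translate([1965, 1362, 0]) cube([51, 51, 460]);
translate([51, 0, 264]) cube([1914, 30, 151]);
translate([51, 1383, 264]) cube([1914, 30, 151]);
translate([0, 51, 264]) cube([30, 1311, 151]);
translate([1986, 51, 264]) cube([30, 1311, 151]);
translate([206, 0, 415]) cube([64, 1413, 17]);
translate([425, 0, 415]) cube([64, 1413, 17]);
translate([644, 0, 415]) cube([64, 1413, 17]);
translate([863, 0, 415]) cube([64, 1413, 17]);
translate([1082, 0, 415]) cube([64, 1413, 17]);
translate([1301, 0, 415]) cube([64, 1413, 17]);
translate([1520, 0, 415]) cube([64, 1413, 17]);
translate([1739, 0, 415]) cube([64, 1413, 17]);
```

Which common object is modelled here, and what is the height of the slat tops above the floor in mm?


A bed frame. The slat-top height is 432 mm.

Four posts, four rails, and a row of slats — a bed frame. Slats sit on the rails at z = 264 + 151 = 415; with slat thickness 17, the top is 432 mm.


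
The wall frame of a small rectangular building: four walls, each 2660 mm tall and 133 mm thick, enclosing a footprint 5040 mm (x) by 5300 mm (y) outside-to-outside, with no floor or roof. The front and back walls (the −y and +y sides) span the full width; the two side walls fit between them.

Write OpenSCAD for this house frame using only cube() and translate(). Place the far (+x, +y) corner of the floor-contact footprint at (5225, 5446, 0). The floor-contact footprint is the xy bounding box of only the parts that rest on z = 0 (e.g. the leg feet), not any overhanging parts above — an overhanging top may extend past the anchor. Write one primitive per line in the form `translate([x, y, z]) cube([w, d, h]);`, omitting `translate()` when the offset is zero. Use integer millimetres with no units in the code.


translate([185, 146, 0]) cube([5040, 133, 2660]);
translate([185, 5313, 0]) cube([5040, 133, 2660]);
translate([185, 279, 0]) cube([133, 5034, 2660]);
translate([5092, 279, 0]) cube([133, 5034, 2660]);


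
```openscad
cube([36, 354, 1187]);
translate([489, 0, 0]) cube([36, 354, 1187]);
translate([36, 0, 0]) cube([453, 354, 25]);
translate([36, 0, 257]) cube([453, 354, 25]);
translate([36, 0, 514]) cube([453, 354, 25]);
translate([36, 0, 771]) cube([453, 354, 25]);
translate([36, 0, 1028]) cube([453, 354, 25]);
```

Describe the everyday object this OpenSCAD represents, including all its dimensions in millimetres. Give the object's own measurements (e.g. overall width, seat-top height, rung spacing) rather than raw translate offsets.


An open bookshelf. Two side panels, each 36 mm thick, 354 mm deep and 1187 mm tall, stand 525 mm apart (outside-to-outside). Between them sit 5 shelves, each 25 mm thick and 354 mm deep, spanning the full gap between the sides. The bottom shelf rests on the floor (its underside at z = 0) and the clear gap between one shelf's top and the next shelf's underside is 232 mm.


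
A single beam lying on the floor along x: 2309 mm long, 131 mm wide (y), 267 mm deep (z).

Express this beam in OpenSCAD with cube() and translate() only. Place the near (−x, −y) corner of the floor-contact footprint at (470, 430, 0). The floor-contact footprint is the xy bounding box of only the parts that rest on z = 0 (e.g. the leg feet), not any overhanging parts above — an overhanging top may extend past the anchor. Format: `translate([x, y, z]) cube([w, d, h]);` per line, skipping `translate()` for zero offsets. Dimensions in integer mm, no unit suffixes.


translate([470, 430, 0]) cube([2309, 131, 267]);
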